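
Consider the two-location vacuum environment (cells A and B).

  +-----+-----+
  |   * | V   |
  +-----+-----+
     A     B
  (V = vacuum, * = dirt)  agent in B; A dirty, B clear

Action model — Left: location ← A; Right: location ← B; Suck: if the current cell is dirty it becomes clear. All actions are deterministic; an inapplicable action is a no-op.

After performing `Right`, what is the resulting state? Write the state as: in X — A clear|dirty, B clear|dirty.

start: in B — A dirty, B clear
step 1/1 (Right): in B — A dirty, B clear

in B — A dirty, B clear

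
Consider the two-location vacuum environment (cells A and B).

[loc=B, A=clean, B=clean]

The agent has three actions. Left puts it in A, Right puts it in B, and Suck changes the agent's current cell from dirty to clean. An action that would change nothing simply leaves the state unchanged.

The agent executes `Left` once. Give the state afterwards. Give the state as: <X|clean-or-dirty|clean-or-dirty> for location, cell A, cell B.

<A|clean|clean>

start: <B|clean|clean>
1. Left → <A|clean|clean>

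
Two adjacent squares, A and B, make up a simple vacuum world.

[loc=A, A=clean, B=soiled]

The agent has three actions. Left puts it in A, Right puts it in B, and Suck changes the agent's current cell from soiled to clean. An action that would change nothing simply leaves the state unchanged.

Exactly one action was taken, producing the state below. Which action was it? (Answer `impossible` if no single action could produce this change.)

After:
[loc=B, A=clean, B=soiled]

Right

try  Left: (A; A:clean, B:soiled)
try Right: (B; A:clean, B:soiled)  ← match
try  Suck: (A; A:clean, B:soiled)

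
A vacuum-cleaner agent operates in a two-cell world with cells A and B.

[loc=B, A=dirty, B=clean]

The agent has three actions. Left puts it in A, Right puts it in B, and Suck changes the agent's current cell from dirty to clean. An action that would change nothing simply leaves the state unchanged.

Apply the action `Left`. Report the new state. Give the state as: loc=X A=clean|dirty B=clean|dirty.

loc=A A=dirty B=clean

start: loc=B A=dirty B=clean
t=1 Left ⇒ loc=A A=dirty B=clean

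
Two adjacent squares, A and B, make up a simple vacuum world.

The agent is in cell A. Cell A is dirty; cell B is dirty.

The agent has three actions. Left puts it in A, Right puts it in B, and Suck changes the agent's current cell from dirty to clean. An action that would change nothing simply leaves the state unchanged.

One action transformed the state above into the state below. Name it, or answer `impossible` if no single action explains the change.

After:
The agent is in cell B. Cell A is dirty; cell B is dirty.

try  Left: <A|dirty|dirty>
try Right: <B|dirty|dirty>  ← match
try  Suck: <A|clean|dirty>

Right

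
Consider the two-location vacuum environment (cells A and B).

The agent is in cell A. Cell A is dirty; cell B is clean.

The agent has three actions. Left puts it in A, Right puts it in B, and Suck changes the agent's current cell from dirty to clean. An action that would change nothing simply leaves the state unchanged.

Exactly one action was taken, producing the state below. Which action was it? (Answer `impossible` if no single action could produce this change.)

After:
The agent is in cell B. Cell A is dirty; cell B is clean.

try  Left: (A; A:dirty, B:clean)
try Right: (B; A:dirty, B:clean)  ← match
try  Suck: (A; A:clean, B:clean)

Right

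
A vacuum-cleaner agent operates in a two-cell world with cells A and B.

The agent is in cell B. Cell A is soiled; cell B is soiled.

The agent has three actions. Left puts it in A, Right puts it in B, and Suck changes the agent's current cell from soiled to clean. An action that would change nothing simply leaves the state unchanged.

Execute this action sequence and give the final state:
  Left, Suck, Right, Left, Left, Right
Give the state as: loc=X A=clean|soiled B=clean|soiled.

loc=B A=clean B=soiled

step 1/6 (Left): loc=A A=soiled B=soiled
step 2/6 (Suck): loc=A A=clean B=soiled
step 3/6 (Right): loc=B A=clean B=soiled
step 4/6 (Left): loc=A A=clean B=soiled
step 5/6 (Left): loc=A A=clean B=soiled
step 6/6 (Right): loc=B A=clean B=soiled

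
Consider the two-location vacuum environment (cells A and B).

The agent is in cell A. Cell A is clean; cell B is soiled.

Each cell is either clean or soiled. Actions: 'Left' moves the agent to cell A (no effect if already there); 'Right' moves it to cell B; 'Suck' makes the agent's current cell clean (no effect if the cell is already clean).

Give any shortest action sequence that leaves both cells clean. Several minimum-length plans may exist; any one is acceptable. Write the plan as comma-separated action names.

step 1/2 (Right): in B — A clean, B soiled
step 2/2 (Suck): in B — A clean, B clean
min 2: go B then Suck

Right, Suck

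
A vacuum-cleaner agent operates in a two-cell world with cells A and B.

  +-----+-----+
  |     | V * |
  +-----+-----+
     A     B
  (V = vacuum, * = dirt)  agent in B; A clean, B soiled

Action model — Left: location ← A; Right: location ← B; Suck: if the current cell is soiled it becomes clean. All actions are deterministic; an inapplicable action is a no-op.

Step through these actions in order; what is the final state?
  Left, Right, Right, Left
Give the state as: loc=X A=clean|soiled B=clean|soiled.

loc=A A=clean B=soiled

Left (#1): loc=A A=clean B=soiled
Right (#2): loc=B A=clean B=soiled
Right (#3): loc=B A=clean B=soiled
Left (#4): loc=A A=clean B=soiled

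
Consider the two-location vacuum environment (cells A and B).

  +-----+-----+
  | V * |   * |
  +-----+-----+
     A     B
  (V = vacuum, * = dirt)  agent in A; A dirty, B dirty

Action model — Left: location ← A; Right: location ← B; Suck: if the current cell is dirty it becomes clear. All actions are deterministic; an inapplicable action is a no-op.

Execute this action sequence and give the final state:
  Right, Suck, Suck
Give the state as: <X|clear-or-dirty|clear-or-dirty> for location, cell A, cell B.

<B|dirty|clear>

step 1/3 (Right): <B|dirty|dirty>
step 2/3 (Suck): <B|dirty|clear>
step 3/3 (Suck): <B|dirty|clear>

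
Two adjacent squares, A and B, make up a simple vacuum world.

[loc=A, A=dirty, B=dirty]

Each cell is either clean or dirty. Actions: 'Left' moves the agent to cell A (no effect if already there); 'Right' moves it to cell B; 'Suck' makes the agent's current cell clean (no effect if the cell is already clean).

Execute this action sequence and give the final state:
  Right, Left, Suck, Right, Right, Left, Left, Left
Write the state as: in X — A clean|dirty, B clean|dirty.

t=1 Right ⇒ in B — A dirty, B dirty
t=2 Left ⇒ in A — A dirty, B dirty
t=3 Suck ⇒ in A — A clean, B dirty
t=4 Right ⇒ in B — A clean, B dirty
t=5 Right ⇒ in B — A clean, B dirty
t=6 Left ⇒ in A — A clean, B dirty
t=7 Left ⇒ in A — A clean, B dirty
t=8 Left ⇒ in A — A clean, B dirty

in A — A clean, B dirty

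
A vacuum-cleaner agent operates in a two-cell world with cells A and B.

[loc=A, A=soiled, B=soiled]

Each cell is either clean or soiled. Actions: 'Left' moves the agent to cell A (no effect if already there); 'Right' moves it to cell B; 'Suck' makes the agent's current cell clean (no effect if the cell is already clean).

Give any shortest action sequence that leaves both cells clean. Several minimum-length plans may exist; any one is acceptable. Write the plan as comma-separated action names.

Suck, Right, Suck

1) do Suck; now in A — A clean, B soiled
2) do Right; now in B — A clean, B soiled
3) do Suck; now in B — A clean, B clean
min 3: Suck A + move + Suck B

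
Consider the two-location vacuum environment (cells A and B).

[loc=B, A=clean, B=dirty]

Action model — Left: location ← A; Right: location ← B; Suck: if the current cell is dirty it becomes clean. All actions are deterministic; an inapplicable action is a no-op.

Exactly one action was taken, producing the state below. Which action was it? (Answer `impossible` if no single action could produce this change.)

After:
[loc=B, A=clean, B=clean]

Suck

try  Left: <A|clean|dirty>
try Right: <B|clean|dirty>
try  Suck: <B|clean|clean>  ← match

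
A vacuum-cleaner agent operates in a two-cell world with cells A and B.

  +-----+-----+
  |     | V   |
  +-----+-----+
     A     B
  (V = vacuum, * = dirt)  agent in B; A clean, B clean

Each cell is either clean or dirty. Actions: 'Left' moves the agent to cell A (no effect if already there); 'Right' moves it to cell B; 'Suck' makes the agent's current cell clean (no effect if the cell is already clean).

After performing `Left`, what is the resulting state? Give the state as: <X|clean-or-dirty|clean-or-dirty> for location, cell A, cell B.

start: <B|clean|clean>
Left (#1): <A|clean|clean>

<A|clean|clean>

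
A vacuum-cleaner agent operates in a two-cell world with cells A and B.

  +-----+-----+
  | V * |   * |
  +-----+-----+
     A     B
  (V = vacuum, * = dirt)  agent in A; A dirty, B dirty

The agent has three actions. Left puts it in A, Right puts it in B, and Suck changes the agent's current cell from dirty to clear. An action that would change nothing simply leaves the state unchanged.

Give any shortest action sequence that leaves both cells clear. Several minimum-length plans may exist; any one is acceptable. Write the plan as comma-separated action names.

step 1/3 (Suck): <A|clear|dirty>
step 2/3 (Right): <B|clear|dirty>
step 3/3 (Suck): <B|clear|clear>
min 3: Suck A + move + Suck B

Suck, Right, Suck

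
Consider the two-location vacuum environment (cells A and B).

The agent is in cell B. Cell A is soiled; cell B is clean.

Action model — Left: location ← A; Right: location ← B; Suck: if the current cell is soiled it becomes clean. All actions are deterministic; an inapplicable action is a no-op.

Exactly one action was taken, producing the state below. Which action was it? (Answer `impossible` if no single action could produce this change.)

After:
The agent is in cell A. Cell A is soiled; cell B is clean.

Left

try  Left: <A|soiled|clean>  ← match
try Right: <B|soiled|clean>
try  Suck: <B|soiled|clean>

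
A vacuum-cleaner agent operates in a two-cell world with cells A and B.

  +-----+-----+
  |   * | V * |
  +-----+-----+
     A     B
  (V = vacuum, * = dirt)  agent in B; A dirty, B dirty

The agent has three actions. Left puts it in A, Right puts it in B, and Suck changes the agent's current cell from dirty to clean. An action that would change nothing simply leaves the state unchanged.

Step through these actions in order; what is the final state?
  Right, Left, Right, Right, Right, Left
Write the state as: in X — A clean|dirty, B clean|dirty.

step 1/6 (Right): in B — A dirty, B dirty
step 2/6 (Left): in A — A dirty, B dirty
step 3/6 (Right): in B — A dirty, B dirty
step 4/6 (Right): in B — A dirty, B dirty
step 5/6 (Right): in B — A dirty, B dirty
step 6/6 (Left): in A — A dirty, B dirty

in A — A dirty, B dirty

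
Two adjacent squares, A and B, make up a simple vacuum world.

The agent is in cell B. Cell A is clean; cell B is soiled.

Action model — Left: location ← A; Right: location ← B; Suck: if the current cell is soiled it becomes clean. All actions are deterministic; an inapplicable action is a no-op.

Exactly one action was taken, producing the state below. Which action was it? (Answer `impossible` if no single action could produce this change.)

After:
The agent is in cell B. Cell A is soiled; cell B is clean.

impossible

try  Left: loc=A A=clean B=soiled
try Right: loc=B A=clean B=soiled
try  Suck: loc=B A=clean B=clean
no single action produces the after-state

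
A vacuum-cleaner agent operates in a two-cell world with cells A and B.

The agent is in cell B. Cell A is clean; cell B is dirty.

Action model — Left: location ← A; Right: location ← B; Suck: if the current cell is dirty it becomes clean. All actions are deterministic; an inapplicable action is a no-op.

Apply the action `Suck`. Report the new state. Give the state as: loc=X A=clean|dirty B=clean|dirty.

start: loc=B A=clean B=dirty
Suck (#1): loc=B A=clean B=clean

loc=B A=clean B=clean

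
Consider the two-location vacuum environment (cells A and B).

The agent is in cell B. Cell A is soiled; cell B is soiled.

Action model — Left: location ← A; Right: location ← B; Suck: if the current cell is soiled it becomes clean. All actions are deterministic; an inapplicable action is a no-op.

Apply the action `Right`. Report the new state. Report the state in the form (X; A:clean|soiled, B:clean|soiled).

(B; A:soiled, B:soiled)

start: (B; A:soiled, B:soiled)
1) do Right; now (B; A:soiled, B:soiled)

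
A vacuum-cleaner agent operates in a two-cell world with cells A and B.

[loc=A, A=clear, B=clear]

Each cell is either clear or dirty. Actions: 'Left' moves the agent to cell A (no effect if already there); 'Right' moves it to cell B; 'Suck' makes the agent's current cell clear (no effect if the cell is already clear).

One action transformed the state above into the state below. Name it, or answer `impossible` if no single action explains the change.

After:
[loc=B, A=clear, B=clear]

try  Left: loc=A A=clear B=clear
try Right: loc=B A=clear B=clear  ← match
try  Suck: loc=A A=clear B=clear

Right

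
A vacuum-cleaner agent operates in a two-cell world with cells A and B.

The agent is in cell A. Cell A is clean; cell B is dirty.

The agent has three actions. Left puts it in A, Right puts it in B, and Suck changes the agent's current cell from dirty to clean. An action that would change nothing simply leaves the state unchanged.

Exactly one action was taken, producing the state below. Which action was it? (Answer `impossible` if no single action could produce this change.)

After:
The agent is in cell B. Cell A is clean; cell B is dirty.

try  Left: <A|clean|dirty>
try Right: <B|clean|dirty>  ← match
try  Suck: <A|clean|dirty>

Right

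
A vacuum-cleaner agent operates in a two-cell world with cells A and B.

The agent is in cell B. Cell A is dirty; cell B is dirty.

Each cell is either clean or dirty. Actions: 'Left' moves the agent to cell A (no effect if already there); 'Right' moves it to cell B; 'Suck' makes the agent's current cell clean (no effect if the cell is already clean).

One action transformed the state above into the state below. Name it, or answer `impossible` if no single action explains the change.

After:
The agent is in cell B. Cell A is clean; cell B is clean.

impossible

try  Left: (A; A:dirty, B:dirty)
try Right: (B; A:dirty, B:dirty)
try  Suck: (B; A:dirty, B:clean)
no single action produces the after-state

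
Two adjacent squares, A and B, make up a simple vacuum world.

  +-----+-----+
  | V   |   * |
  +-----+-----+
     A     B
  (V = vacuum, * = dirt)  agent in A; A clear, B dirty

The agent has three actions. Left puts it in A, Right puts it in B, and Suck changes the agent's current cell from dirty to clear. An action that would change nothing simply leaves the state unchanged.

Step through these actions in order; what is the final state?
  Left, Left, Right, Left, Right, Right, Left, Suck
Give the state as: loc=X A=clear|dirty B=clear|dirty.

t=1 Left ⇒ loc=A A=clear B=dirty
t=2 Left ⇒ loc=A A=clear B=dirty
t=3 Right ⇒ loc=B A=clear B=dirty
t=4 Left ⇒ loc=A A=clear B=dirty
t=5 Right ⇒ loc=B A=clear B=dirty
t=6 Right ⇒ loc=B A=clear B=dirty
t=7 Left ⇒ loc=A A=clear B=dirty
t=8 Suck ⇒ loc=A A=clear B=dirty

loc=A A=clear B=dirty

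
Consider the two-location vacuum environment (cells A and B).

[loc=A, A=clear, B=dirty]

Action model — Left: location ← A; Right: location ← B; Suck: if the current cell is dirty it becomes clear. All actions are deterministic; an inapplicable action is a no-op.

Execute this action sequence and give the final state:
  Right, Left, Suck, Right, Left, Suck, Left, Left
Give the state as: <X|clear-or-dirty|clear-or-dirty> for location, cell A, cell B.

<A|clear|dirty>

1. Right → <B|clear|dirty>
2. Left → <A|clear|dirty>
3. Suck → <A|clear|dirty>
4. Right → <B|clear|dirty>
5. Left → <A|clear|dirty>
6. Suck → <A|clear|dirty>
7. Left → <A|clear|dirty>
8. Left → <A|clear|dirty>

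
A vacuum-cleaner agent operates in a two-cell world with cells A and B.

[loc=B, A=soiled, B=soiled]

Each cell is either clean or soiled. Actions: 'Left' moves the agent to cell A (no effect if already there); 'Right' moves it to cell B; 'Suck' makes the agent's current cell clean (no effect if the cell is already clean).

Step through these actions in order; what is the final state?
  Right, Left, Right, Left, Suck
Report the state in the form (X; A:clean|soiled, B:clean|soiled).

(A; A:clean, B:soiled)

step 1/5 (Right): (B; A:soiled, B:soiled)
step 2/5 (Left): (A; A:soiled, B:soiled)
step 3/5 (Right): (B; A:soiled, B:soiled)
step 4/5 (Left): (A; A:soiled, B:soiled)
step 5/5 (Suck): (A; A:clean, B:soiled)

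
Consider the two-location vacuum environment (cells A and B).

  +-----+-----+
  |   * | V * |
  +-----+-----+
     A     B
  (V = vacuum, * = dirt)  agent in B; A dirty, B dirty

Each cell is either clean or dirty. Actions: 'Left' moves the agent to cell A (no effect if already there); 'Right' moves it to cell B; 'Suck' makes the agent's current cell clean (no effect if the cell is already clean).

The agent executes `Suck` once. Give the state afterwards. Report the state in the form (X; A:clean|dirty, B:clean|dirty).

(B; A:dirty, B:clean)

start: (B; A:dirty, B:dirty)
[1] after Suck: (B; A:dirty, B:clean)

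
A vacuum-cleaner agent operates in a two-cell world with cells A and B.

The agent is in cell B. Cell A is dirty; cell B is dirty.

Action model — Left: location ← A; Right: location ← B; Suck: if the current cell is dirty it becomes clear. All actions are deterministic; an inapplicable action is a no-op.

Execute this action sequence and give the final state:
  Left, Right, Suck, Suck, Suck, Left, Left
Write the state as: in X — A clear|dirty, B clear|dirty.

in A — A dirty, B clear

Left (#1): in A — A dirty, B dirty
Right (#2): in B — A dirty, B dirty
Suck (#3): in B — A dirty, B clear
Suck (#4): in B — A dirty, B clear
Suck (#5): in B — A dirty, B clear
Left (#6): in A — A dirty, B clear
Left (#7): in A — A dirty, B clear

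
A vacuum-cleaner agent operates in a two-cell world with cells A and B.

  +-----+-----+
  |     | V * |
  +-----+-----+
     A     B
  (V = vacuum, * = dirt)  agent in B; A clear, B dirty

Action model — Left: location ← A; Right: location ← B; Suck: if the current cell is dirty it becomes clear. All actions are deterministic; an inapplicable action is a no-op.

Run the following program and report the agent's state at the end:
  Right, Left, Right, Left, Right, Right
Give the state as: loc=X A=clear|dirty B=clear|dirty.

loc=B A=clear B=dirty

[1] after Right: loc=B A=clear B=dirty
[2] after Left: loc=A A=clear B=dirty
[3] after Right: loc=B A=clear B=dirty
[4] after Left: loc=A A=clear B=dirty
[5] after Right: loc=B A=clear B=dirty
[6] after Right: loc=B A=clear B=dirty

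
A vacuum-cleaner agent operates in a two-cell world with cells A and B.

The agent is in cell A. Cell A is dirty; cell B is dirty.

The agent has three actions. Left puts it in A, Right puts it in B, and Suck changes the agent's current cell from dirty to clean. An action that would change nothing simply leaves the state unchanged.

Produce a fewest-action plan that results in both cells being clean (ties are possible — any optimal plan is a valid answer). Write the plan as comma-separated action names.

step 1/3 (Suck): in A — A clean, B dirty
step 2/3 (Right): in B — A clean, B dirty
step 3/3 (Suck): in B — A clean, B clean
min 3: Suck A + move + Suck B

Suck, Right, Suck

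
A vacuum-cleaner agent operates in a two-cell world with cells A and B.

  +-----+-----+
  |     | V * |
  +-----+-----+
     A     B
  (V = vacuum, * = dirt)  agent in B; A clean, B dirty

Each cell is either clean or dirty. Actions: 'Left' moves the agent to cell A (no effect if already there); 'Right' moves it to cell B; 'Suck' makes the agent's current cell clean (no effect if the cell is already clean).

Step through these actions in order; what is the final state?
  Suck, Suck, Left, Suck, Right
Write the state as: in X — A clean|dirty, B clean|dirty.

t=1 Suck ⇒ in B — A clean, B clean
t=2 Suck ⇒ in B — A clean, B clean
t=3 Left ⇒ in A — A clean, B clean
t=4 Suck ⇒ in A — A clean, B clean
t=5 Right ⇒ in B — A clean, B clean

in B — A clean, B clean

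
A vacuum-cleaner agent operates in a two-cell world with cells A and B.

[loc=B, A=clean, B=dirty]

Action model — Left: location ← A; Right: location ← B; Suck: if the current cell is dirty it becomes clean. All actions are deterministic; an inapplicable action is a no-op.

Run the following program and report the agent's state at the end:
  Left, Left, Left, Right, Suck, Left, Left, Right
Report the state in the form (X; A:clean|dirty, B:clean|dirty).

(B; A:clean, B:clean)

1) do Left; now (A; A:clean, B:dirty)
2) do Left; now (A; A:clean, B:dirty)
3) do Left; now (A; A:clean, B:dirty)
4) do Right; now (B; A:clean, B:dirty)
5) do Suck; now (B; A:clean, B:clean)
6) do Left; now (A; A:clean, B:clean)
7) do Left; now (A; A:clean, B:clean)
8) do Right; now (B; A:clean, B:clean)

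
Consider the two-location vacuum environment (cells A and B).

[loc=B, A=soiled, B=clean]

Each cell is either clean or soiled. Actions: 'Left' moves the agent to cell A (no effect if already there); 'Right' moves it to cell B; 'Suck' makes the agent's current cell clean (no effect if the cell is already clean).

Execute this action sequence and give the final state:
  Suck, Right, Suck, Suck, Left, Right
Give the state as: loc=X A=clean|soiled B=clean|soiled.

loc=B A=soiled B=clean

step 1/6 (Suck): loc=B A=soiled B=clean
step 2/6 (Right): loc=B A=soiled B=clean
step 3/6 (Suck): loc=B A=soiled B=clean
step 4/6 (Suck): loc=B A=soiled B=clean
step 5/6 (Left): loc=A A=soiled B=clean
step 6/6 (Right): loc=B A=soiled B=clean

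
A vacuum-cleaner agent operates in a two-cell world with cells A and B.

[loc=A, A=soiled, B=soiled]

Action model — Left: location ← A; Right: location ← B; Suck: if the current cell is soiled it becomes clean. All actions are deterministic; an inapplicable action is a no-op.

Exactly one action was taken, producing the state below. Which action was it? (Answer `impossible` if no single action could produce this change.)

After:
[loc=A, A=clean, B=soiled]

try  Left: (A; A:soiled, B:soiled)
try Right: (B; A:soiled, B:soiled)
try  Suck: (A; A:clean, B:soiled)  ← match

Suck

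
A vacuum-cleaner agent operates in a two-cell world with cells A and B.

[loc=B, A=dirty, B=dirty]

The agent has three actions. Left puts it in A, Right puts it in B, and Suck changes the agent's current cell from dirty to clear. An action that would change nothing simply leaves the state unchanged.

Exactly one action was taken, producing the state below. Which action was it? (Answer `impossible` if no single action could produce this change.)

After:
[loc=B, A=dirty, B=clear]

try  Left: (A; A:dirty, B:dirty)
try Right: (B; A:dirty, B:dirty)
try  Suck: (B; A:dirty, B:clear)  ← match

Suck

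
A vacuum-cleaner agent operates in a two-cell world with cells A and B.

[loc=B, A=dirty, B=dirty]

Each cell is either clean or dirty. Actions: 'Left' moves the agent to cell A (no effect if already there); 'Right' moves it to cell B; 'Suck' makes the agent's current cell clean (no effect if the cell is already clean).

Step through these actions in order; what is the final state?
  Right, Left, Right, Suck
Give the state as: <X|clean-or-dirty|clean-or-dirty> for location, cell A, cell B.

Right (#1): <B|dirty|dirty>
Left (#2): <A|dirty|dirty>
Right (#3): <B|dirty|dirty>
Suck (#4): <B|dirty|clean>

<B|dirty|clean>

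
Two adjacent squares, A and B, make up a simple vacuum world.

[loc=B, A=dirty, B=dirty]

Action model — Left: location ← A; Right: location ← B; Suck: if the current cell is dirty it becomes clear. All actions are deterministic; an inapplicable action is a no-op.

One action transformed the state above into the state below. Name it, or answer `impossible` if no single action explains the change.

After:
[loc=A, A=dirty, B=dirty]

try  Left: loc=A A=dirty B=dirty  ← match
try Right: loc=B A=dirty B=dirty
try  Suck: loc=B A=dirty B=clear

Left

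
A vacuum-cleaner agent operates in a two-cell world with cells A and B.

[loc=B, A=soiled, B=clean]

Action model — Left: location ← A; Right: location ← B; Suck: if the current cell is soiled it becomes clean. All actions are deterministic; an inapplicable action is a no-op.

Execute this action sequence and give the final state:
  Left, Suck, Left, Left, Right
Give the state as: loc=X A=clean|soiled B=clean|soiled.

loc=B A=clean B=clean

1. Left → loc=A A=soiled B=clean
2. Suck → loc=A A=clean B=clean
3. Left → loc=A A=clean B=clean
4. Left → loc=A A=clean B=clean
5. Right → loc=B A=clean B=clean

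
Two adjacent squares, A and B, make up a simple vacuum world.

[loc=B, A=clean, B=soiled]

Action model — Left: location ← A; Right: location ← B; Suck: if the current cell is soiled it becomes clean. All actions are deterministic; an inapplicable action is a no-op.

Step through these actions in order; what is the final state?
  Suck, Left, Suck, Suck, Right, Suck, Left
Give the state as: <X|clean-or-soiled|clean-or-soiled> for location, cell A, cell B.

step 1/7 (Suck): <B|clean|clean>
step 2/7 (Left): <A|clean|clean>
step 3/7 (Suck): <A|clean|clean>
step 4/7 (Suck): <A|clean|clean>
step 5/7 (Right): <B|clean|clean>
step 6/7 (Suck): <B|clean|clean>
step 7/7 (Left): <A|clean|clean>

<A|clean|clean>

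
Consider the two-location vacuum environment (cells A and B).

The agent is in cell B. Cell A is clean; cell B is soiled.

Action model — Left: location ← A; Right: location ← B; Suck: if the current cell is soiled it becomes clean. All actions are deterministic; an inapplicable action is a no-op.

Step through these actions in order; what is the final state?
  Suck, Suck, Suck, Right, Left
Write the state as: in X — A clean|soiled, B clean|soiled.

in A — A clean, B clean

1) do Suck; now in B — A clean, B clean
2) do Suck; now in B — A clean, B clean
3) do Suck; now in B — A clean, B clean
4) do Right; now in B — A clean, B clean
5) do Left; now in A — A clean, B clean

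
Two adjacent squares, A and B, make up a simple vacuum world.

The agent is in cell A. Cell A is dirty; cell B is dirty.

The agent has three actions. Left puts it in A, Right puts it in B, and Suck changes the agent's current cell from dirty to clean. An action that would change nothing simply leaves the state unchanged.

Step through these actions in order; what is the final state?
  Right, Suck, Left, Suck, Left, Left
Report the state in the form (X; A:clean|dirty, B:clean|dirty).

1) do Right; now (B; A:dirty, B:dirty)
2) do Suck; now (B; A:dirty, B:clean)
3) do Left; now (A; A:dirty, B:clean)
4) do Suck; now (A; A:clean, B:clean)
5) do Left; now (A; A:clean, B:clean)
6) do Left; now (A; A:clean, B:clean)

(A; A:clean, B:clean)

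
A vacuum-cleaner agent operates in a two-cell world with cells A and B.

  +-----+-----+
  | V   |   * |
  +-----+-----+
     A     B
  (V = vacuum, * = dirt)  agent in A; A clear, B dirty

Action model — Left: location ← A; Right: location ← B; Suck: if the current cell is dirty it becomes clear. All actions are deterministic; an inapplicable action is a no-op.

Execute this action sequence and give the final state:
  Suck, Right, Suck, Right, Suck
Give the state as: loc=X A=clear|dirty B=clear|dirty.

1. Suck → loc=A A=clear B=dirty
2. Right → loc=B A=clear B=dirty
3. Suck → loc=B A=clear B=clear
4. Right → loc=B A=clear B=clear
5. Suck → loc=B A=clear B=clear

loc=B A=clear B=clear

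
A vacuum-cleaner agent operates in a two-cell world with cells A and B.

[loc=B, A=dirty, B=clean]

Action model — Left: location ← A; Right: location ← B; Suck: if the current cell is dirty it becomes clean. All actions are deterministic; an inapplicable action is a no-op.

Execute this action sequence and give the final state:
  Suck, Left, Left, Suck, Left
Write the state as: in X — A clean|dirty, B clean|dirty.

in A — A clean, B clean

1. Suck → in B — A dirty, B clean
2. Left → in A — A dirty, B clean
3. Left → in A — A dirty, B clean
4. Suck → in A — A clean, B clean
5. Left → in A — A clean, B clean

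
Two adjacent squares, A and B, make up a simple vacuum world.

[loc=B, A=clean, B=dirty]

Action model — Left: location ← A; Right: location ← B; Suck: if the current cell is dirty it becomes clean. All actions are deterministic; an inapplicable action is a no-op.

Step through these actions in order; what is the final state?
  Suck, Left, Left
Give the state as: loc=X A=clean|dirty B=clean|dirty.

loc=A A=clean B=clean

1. Suck → loc=B A=clean B=clean
2. Left → loc=A A=clean B=clean
3. Left → loc=A A=clean B=clean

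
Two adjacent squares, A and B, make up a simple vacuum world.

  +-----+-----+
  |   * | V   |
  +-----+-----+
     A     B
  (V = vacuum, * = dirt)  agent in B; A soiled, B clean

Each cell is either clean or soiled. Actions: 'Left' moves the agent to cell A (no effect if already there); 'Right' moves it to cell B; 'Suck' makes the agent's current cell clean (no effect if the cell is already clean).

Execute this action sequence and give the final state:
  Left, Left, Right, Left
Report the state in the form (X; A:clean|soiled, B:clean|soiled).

(A; A:soiled, B:clean)

Left (#1): (A; A:soiled, B:clean)
Left (#2): (A; A:soiled, B:clean)
Right (#3): (B; A:soiled, B:clean)
Left (#4): (A; A:soiled, B:clean)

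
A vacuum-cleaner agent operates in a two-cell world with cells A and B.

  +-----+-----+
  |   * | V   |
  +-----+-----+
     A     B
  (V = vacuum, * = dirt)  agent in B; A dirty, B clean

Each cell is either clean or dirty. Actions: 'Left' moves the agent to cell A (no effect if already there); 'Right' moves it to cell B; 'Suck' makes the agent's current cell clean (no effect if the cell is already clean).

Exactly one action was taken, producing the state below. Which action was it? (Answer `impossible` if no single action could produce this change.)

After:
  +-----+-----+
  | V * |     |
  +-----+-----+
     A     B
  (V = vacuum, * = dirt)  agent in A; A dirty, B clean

try  Left: (A; A:dirty, B:clean)  ← match
try Right: (B; A:dirty, B:clean)
try  Suck: (B; A:dirty, B:clean)

Left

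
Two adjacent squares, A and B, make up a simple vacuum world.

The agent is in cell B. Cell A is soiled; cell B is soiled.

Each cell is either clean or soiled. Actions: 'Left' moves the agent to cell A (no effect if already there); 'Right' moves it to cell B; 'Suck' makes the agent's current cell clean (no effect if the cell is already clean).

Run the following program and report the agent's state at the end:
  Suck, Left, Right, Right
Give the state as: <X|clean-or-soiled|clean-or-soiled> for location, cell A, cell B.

1) do Suck; now <B|soiled|clean>
2) do Left; now <A|soiled|clean>
3) do Right; now <B|soiled|clean>
4) do Right; now <B|soiled|clean>

<B|soiled|clean>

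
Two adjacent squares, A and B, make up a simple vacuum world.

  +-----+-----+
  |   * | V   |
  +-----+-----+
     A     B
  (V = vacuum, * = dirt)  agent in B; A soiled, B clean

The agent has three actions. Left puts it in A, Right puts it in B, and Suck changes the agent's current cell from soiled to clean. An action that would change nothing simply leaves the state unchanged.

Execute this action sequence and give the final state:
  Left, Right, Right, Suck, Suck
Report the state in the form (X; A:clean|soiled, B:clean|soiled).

(B; A:soiled, B:clean)

1) do Left; now (A; A:soiled, B:clean)
2) do Right; now (B; A:soiled, B:clean)
3) do Right; now (B; A:soiled, B:clean)
4) do Suck; now (B; A:soiled, B:clean)
5) do Suck; now (B; A:soiled, B:clean)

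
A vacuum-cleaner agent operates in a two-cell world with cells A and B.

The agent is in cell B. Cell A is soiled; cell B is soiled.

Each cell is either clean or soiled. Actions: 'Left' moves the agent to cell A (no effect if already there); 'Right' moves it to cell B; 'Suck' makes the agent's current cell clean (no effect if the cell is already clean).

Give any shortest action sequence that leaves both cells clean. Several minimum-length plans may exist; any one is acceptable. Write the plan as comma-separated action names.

Suck, Left, Suck

step 1/3 (Suck): loc=B A=soiled B=clean
step 2/3 (Left): loc=A A=soiled B=clean
step 3/3 (Suck): loc=A A=clean B=clean
min 3: Suck B + move + Suck A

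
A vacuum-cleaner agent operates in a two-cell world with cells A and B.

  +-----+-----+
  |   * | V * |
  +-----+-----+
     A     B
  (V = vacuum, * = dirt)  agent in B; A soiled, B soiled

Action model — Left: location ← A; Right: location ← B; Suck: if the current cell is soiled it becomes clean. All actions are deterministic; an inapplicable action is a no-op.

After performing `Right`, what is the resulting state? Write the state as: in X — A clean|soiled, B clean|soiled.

in B — A soiled, B soiled

start: in B — A soiled, B soiled
1) do Right; now in B — A soiled, B soiled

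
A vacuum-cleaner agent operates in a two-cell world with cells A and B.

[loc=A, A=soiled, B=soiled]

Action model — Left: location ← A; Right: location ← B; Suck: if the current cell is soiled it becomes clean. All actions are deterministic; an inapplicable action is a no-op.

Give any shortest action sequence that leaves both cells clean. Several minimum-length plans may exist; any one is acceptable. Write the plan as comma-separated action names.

t=1 Suck ⇒ (A; A:clean, B:soiled)
t=2 Right ⇒ (B; A:clean, B:soiled)
t=3 Suck ⇒ (B; A:clean, B:clean)
min 3: Suck A + move + Suck B

Suck, Right, Suck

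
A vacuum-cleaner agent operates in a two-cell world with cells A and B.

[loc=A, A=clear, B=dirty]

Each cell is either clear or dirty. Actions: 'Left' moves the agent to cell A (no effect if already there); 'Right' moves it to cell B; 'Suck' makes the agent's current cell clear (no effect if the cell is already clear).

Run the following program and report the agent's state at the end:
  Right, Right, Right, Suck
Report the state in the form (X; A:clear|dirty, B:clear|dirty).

(B; A:clear, B:clear)

step 1/4 (Right): (B; A:clear, B:dirty)
step 2/4 (Right): (B; A:clear, B:dirty)
step 3/4 (Right): (B; A:clear, B:dirty)
step 4/4 (Suck): (B; A:clear, B:clear)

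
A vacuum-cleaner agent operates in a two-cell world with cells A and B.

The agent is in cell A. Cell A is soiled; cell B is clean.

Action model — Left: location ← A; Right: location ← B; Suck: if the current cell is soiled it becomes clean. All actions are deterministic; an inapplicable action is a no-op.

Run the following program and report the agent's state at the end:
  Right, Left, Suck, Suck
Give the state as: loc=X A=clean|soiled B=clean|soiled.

1. Right → loc=B A=soiled B=clean
2. Left → loc=A A=soiled B=clean
3. Suck → loc=A A=clean B=clean
4. Suck → loc=A A=clean B=clean

loc=A A=clean B=clean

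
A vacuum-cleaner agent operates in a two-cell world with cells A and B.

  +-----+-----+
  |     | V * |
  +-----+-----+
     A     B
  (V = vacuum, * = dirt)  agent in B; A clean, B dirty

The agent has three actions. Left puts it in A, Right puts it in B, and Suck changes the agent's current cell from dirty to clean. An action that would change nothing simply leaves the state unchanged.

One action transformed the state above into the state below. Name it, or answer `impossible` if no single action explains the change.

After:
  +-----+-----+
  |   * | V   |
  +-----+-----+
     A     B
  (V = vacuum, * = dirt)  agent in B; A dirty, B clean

try  Left: loc=A A=clean B=dirty
try Right: loc=B A=clean B=dirty
try  Suck: loc=B A=clean B=clean
no single action produces the after-state

impossible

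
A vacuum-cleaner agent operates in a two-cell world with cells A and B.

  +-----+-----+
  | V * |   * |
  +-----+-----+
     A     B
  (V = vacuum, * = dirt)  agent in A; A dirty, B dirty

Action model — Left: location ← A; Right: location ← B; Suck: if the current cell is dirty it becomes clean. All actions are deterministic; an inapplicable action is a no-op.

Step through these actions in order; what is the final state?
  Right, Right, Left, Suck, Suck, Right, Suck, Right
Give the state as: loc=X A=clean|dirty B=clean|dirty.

t=1 Right ⇒ loc=B A=dirty B=dirty
t=2 Right ⇒ loc=B A=dirty B=dirty
t=3 Left ⇒ loc=A A=dirty B=dirty
t=4 Suck ⇒ loc=A A=clean B=dirty
t=5 Suck ⇒ loc=A A=clean B=dirty
t=6 Right ⇒ loc=B A=clean B=dirty
t=7 Suck ⇒ loc=B A=clean B=clean
t=8 Right ⇒ loc=B A=clean B=clean

loc=B A=clean B=clean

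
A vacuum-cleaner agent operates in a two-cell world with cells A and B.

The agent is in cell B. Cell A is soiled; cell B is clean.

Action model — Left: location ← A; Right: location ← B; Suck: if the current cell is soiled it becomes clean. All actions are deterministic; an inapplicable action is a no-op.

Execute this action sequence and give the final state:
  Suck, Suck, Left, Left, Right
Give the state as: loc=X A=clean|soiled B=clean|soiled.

loc=B A=soiled B=clean

step 1/5 (Suck): loc=B A=soiled B=clean
step 2/5 (Suck): loc=B A=soiled B=clean
step 3/5 (Left): loc=A A=soiled B=clean
step 4/5 (Left): loc=A A=soiled B=clean
step 5/5 (Right): loc=B A=soiled B=clean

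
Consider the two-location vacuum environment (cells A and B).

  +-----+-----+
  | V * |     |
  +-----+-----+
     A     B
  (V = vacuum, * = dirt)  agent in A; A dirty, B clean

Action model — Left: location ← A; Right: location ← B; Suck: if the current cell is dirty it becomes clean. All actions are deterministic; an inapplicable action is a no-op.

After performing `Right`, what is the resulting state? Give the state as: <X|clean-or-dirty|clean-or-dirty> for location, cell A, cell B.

start: <A|dirty|clean>
[1] after Right: <B|dirty|clean>

<B|dirty|clean>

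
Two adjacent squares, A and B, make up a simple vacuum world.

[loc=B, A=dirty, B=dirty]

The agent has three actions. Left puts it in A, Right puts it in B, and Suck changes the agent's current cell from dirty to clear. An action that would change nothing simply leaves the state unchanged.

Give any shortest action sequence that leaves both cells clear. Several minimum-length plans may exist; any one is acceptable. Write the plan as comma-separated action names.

Suck, Left, Suck

[1] after Suck: loc=B A=dirty B=clear
[2] after Left: loc=A A=dirty B=clear
[3] after Suck: loc=A A=clear B=clear
min 3: Suck B + move + Suck A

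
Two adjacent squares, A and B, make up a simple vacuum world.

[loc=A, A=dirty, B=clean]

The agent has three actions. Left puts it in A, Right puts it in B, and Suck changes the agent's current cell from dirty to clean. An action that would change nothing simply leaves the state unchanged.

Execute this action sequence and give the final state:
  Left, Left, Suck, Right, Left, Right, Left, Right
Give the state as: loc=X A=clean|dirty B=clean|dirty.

loc=B A=clean B=clean

1) do Left; now loc=A A=dirty B=clean
2) do Left; now loc=A A=dirty B=clean
3) do Suck; now loc=A A=clean B=clean
4) do Right; now loc=B A=clean B=clean
5) do Left; now loc=A A=clean B=clean
6) do Right; now loc=B A=clean B=clean
7) do Left; now loc=A A=clean B=clean
8) do Right; now loc=B A=clean B=clean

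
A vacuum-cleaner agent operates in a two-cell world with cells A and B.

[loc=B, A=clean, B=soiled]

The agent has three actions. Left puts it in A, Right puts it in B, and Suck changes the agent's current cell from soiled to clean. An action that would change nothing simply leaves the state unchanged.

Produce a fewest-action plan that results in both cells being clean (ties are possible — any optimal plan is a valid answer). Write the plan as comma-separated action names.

Suck

Suck (#1): loc=B A=clean B=clean
min 1: B is soiled, one Suck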